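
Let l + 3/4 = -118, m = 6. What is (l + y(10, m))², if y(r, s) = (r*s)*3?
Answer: 60025/16 ≈ 3751.6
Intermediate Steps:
l = -475/4 (l = -¾ - 118 = -475/4 ≈ -118.75)
y(r, s) = 3*r*s
(l + y(10, m))² = (-475/4 + 3*10*6)² = (-475/4 + 180)² = (245/4)² = 60025/16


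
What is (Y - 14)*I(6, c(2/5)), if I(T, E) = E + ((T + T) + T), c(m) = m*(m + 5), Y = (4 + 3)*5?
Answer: 10584/25 ≈ 423.36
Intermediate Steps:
Y = 35 (Y = 7*5 = 35)
c(m) = m*(5 + m)
I(T, E) = E + 3*T (I(T, E) = E + (2*T + T) = E + 3*T)
(Y - 14)*I(6, c(2/5)) = (35 - 14)*((2/5)*(5 + 2/5) + 3*6) = 21*((2*(⅕))*(5 + 2*(⅕)) + 18) = 21*(2*(5 + ⅖)/5 + 18) = 21*((⅖)*(27/5) + 18) = 21*(54/25 + 18) = 21*(504/25) = 10584/25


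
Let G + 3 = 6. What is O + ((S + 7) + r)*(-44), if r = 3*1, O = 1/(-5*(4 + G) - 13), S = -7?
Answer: -6337/48 ≈ -132.02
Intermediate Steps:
G = 3 (G = -3 + 6 = 3)
O = -1/48 (O = 1/(-5*(4 + 3) - 13) = 1/(-5*7 - 13) = 1/(-35 - 13) = 1/(-48) = -1/48 ≈ -0.020833)
r = 3
O + ((S + 7) + r)*(-44) = -1/48 + ((-7 + 7) + 3)*(-44) = -1/48 + (0 + 3)*(-44) = -1/48 + 3*(-44) = -1/48 - 132 = -6337/48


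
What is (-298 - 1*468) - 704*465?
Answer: -328126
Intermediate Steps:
(-298 - 1*468) - 704*465 = (-298 - 468) - 327360 = -766 - 327360 = -328126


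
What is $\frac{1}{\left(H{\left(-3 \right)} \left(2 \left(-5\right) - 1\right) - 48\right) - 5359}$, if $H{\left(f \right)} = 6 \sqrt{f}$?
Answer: $\frac{i}{- 5407 i + 66 \sqrt{3}} \approx -0.00018486 + 3.9084 \cdot 10^{-6} i$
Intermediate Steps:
$\frac{1}{\left(H{\left(-3 \right)} \left(2 \left(-5\right) - 1\right) - 48\right) - 5359} = \frac{1}{\left(6 \sqrt{-3} \left(2 \left(-5\right) - 1\right) - 48\right) - 5359} = \frac{1}{\left(6 i \sqrt{3} \left(-10 - 1\right) - 48\right) - 5359} = \frac{1}{\left(6 i \sqrt{3} \left(-11\right) - 48\right) - 5359} = \frac{1}{\left(- 66 i \sqrt{3} - 48\right) - 5359} = \frac{1}{\left(-48 - 66 i \sqrt{3}\right) - 5359} = \frac{1}{-5407 - 66 i \sqrt{3}}$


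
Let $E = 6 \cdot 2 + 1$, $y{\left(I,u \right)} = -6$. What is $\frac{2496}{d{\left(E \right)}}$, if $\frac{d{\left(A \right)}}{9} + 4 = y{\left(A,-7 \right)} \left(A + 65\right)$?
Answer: $- \frac{104}{177} \approx -0.58757$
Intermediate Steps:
$E = 13$ ($E = 12 + 1 = 13$)
$d{\left(A \right)} = -3546 - 54 A$ ($d{\left(A \right)} = -36 + 9 \left(- 6 \left(A + 65\right)\right) = -36 + 9 \left(- 6 \left(65 + A\right)\right) = -36 + 9 \left(-390 - 6 A\right) = -36 - \left(3510 + 54 A\right) = -3546 - 54 A$)
$\frac{2496}{d{\left(E \right)}} = \frac{2496}{-3546 - 702} = \frac{2496}{-4248} = 2496 \left(- \frac{1}{4248}\right) = - \frac{104}{177}$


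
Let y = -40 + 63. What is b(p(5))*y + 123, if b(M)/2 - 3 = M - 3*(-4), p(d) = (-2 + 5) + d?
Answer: 1181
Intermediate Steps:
p(d) = 3 + d
b(M) = 30 + 2*M (b(M) = 6 + 2*(M - 3*(-4)) = 6 + 2*(M + 12) = 6 + 2*(12 + M) = 6 + (24 + 2*M) = 30 + 2*M)
y = 23
b(p(5))*y + 123 = (30 + 2*(3 + 5))*23 + 123 = (30 + 2*8)*23 + 123 = (30 + 16)*23 + 123 = 46*23 + 123 = 1058 + 123 = 1181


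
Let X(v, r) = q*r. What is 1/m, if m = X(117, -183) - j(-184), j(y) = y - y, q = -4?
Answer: 1/732 ≈ 0.0013661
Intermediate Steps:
j(y) = 0
X(v, r) = -4*r
m = 732 (m = -4*(-183) - 1*0 = 732 + 0 = 732)
1/m = 1/732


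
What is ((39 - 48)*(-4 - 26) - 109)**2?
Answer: 25921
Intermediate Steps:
((39 - 48)*(-4 - 26) - 109)**2 = (-9*(-30) - 109)**2 = (270 - 109)**2 = 161**2 = 25921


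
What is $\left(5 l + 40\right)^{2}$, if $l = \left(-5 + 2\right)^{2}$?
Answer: $7225$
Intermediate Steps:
$l = 9$ ($l = \left(-3\right)^{2} = 9$)
$\left(5 l + 40\right)^{2} = \left(5 \cdot 9 + 40\right)^{2} = \left(45 + 40\right)^{2} = 85^{2} = 7225$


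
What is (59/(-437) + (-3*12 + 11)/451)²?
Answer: 1408801156/38843285569 ≈ 0.036269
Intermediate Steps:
(59/(-437) + (-3*12 + 11)/451)² = (59*(-1/437) + (-36 + 11)*(1/451))² = (-59/437 - 25*1/451)² = (-59/437 - 25/451)² = (-37534/197087)² = 1408801156/38843285569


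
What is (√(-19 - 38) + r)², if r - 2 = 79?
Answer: (81 + I*√57)² ≈ 6504.0 + 1223.1*I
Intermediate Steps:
r = 81 (r = 2 + 79 = 81)
(√(-19 - 38) + r)² = (√(-19 - 38) + 81)² = (√(-57) + 81)² = (I*√57 + 81)² = (81 + I*√57)²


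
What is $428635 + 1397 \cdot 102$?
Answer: $571129$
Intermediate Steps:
$428635 + 1397 \cdot 102 = 428635 + 142494 = 571129$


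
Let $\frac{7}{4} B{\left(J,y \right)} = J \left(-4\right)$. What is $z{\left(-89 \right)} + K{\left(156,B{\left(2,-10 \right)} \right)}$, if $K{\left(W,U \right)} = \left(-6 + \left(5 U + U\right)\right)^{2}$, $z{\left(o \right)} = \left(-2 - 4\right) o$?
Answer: $\frac{80922}{49} \approx 1651.5$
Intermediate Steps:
$B{\left(J,y \right)} = - \frac{16 J}{7}$ ($B{\left(J,y \right)} = \frac{4 J \left(-4\right)}{7} = \frac{4 \left(- 4 J\right)}{7} = - \frac{16 J}{7}$)
$z{\left(o \right)} = - 6 o$
$K{\left(W,U \right)} = \left(-6 + 6 U\right)^{2}$
$z{\left(-89 \right)} + K{\left(156,B{\left(2,-10 \right)} \right)} = \left(-6\right) \left(-89\right) + 36 \left(-1 - \frac{32}{7}\right)^{2} = 534 + 36 \left(-1 - \frac{32}{7}\right)^{2} = 534 + 36 \left(- \frac{39}{7}\right)^{2} = 534 + 36 \cdot \frac{1521}{49} = 534 + \frac{54756}{49} = \frac{80922}{49}$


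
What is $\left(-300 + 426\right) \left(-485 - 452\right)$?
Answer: $-118062$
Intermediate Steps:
$\left(-300 + 426\right) \left(-485 - 452\right) = 126 \left(-937\right) = -118062$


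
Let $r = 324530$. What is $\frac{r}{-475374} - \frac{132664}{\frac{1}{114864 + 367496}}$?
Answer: $- \frac{15210020640078745}{237687} \approx -6.3992 \cdot 10^{10}$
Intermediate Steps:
$\frac{r}{-475374} - \frac{132664}{\frac{1}{114864 + 367496}} = \frac{324530}{-475374} - \frac{132664}{\frac{1}{114864 + 367496}} = 324530 \left(- \frac{1}{475374}\right) - \frac{132664}{\frac{1}{482360}} = - \frac{162265}{237687} - 132664 \frac{1}{\frac{1}{482360}} = - \frac{162265}{237687} - 63991807040 = - \frac{15210020640078745}{237687}$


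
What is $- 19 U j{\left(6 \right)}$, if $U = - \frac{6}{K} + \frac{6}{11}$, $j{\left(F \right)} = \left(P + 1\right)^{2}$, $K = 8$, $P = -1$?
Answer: $0$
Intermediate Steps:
$j{\left(F \right)} = 0$ ($j{\left(F \right)} = \left(-1 + 1\right)^{2} = 0^{2} = 0$)
$U = - \frac{9}{44}$ ($U = - \frac{6}{8} + \frac{6}{11} = \left(-6\right) \frac{1}{8} + 6 \cdot \frac{1}{11} = - \frac{3}{4} + \frac{6}{11} = - \frac{9}{44} \approx -0.20455$)
$- 19 U j{\left(6 \right)} = \left(-19\right) \left(- \frac{9}{44}\right) 0 = \frac{171}{44} \cdot 0 = 0$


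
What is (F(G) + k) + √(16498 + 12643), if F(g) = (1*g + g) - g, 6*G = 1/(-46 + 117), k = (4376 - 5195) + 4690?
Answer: 1649047/426 + √29141 ≈ 4041.7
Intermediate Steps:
k = 3871 (k = -819 + 4690 = 3871)
G = 1/426 (G = 1/(6*(-46 + 117)) = (⅙)/71 = (⅙)*(1/71) = 1/426 ≈ 0.0023474)
F(g) = g (F(g) = (g + g) - g = 2*g - g = g)
(F(G) + k) + √(16498 + 12643) = (1/426 + 3871) + √(16498 + 12643) = 1649047/426 + √29141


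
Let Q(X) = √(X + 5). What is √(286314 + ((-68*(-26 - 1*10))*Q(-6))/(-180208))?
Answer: √(36320410857066 - 1723239*I)/11263 ≈ 535.08 - 1.2694e-5*I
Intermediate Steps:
Q(X) = √(5 + X)
√(286314 + ((-68*(-26 - 1*10))*Q(-6))/(-180208)) = √(286314 + ((-68*(-26 - 1*10))*√(5 - 6))/(-180208)) = √(286314 + ((-68*(-26 - 10))*√(-1))*(-1/180208)) = √(286314 + ((-68*(-36))*I)*(-1/180208)) = √(286314 + (2448*I)*(-1/180208)) = √(286314 - 153*I/11263)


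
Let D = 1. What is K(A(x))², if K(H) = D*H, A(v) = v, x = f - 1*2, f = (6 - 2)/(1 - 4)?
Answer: 100/9 ≈ 11.111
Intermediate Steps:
f = -4/3 (f = 4/(-3) = 4*(-⅓) = -4/3 ≈ -1.3333)
x = -10/3 (x = -4/3 - 1*2 = -4/3 - 2 = -10/3 ≈ -3.3333)
K(H) = H (K(H) = 1*H = H)
K(A(x))² = (-10/3)² = 100/9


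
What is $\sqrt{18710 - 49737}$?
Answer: $i \sqrt{31027} \approx 176.14 i$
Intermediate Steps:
$\sqrt{18710 - 49737} = \sqrt{-31027} = i \sqrt{31027}$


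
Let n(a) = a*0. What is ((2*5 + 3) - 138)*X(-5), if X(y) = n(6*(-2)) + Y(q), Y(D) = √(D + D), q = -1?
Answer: -125*I*√2 ≈ -176.78*I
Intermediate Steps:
Y(D) = √2*√D (Y(D) = √(2*D) = √2*√D)
n(a) = 0
X(y) = I*√2 (X(y) = 0 + √2*√(-1) = 0 + √2*I = 0 + I*√2 = I*√2)
((2*5 + 3) - 138)*X(-5) = ((2*5 + 3) - 138)*(I*√2) = ((10 + 3) - 138)*(I*√2) = (13 - 138)*(I*√2) = -125*I*√2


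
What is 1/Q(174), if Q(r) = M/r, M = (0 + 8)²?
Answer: 87/32 ≈ 2.7188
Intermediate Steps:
M = 64 (M = 8² = 64)
Q(r) = 64/r
1/Q(174) = 1/(64/174) = 1/(64*(1/174)) = 1/(32/87) = 87/32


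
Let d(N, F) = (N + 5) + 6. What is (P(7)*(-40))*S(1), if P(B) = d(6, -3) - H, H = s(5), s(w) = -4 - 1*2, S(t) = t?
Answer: -920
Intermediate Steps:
s(w) = -6 (s(w) = -4 - 2 = -6)
d(N, F) = 11 + N (d(N, F) = (5 + N) + 6 = 11 + N)
H = -6
P(B) = 23 (P(B) = (11 + 6) - 1*(-6) = 17 + 6 = 23)
(P(7)*(-40))*S(1) = (23*(-40))*1 = -920*1 = -920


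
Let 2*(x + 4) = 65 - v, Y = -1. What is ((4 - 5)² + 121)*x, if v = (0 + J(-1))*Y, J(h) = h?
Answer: 3416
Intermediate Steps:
v = 1 (v = (0 - 1)*(-1) = -1*(-1) = 1)
x = 28 (x = -4 + (65 - 1*1)/2 = -4 + (65 - 1)/2 = -4 + (½)*64 = -4 + 32 = 28)
((4 - 5)² + 121)*x = ((4 - 5)² + 121)*28 = ((-1)² + 121)*28 = (1 + 121)*28 = 122*28 = 3416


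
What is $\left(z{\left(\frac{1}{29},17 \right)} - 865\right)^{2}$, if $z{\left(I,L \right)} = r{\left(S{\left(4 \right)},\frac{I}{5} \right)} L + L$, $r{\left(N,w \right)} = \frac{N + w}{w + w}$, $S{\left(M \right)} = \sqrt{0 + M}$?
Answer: $\frac{10569001}{4} \approx 2.6423 \cdot 10^{6}$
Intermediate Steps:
$S{\left(M \right)} = \sqrt{M}$
$r{\left(N,w \right)} = \frac{N + w}{2 w}$
$z{\left(I,L \right)} = L + \frac{5 L \left(2 + \frac{I}{5}\right)}{2 I}$ ($z{\left(I,L \right)} = \frac{\sqrt{4} + \frac{I}{5}}{2 \frac{I}{5}} L + L = \frac{2 + I \frac{1}{5}}{2 I \frac{1}{5}} L + L = \frac{2 + \frac{I}{5}}{2 \frac{I}{5}} L + L = \frac{\frac{5}{I} \left(2 + \frac{I}{5}\right)}{2} L + L = \frac{5 \left(2 + \frac{I}{5}\right)}{2 I} L + L = \frac{5 L \left(2 + \frac{I}{5}\right)}{2 I} + L = L + \frac{5 L \left(2 + \frac{I}{5}\right)}{2 I}$)
$\left(z{\left(\frac{1}{29},17 \right)} - 865\right)^{2} = \left(\frac{1}{2} \cdot 17 \frac{1}{\frac{1}{29}} \left(10 + \frac{3}{29}\right) - 865\right)^{2} = \left(\frac{1}{2} \cdot 17 \frac{1}{\frac{1}{29}} \left(10 + 3 \cdot \frac{1}{29}\right) - 865\right)^{2} = \left(\frac{1}{2} \cdot 17 \cdot 29 \left(10 + \frac{3}{29}\right) - 865\right)^{2} = \left(\frac{1}{2} \cdot 17 \cdot 29 \cdot \frac{293}{29} - 865\right)^{2} = \left(\frac{4981}{2} - 865\right)^{2} = \left(\frac{3251}{2}\right)^{2} = \frac{10569001}{4}$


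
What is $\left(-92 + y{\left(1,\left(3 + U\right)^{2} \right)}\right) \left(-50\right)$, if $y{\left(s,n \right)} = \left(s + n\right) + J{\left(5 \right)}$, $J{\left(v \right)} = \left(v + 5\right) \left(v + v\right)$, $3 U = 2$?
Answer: $- \frac{10100}{9} \approx -1122.2$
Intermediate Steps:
$U = \frac{2}{3}$ ($U = \frac{1}{3} \cdot 2 = \frac{2}{3} \approx 0.66667$)
$J{\left(v \right)} = 2 v \left(5 + v\right)$ ($J{\left(v \right)} = \left(5 + v\right) 2 v = 2 v \left(5 + v\right)$)
$y{\left(s,n \right)} = 100 + n + s$ ($y{\left(s,n \right)} = \left(s + n\right) + 2 \cdot 5 \left(5 + 5\right) = \left(n + s\right) + 2 \cdot 5 \cdot 10 = \left(n + s\right) + 100 = 100 + n + s$)
$\left(-92 + y{\left(1,\left(3 + U\right)^{2} \right)}\right) \left(-50\right) = \left(-92 + \left(100 + \left(3 + \frac{2}{3}\right)^{2} + 1\right)\right) \left(-50\right) = \left(-92 + \left(100 + \left(\frac{11}{3}\right)^{2} + 1\right)\right) \left(-50\right) = \left(-92 + \left(100 + \frac{121}{9} + 1\right)\right) \left(-50\right) = \left(-92 + \frac{1030}{9}\right) \left(-50\right) = \frac{202}{9} \left(-50\right) = - \frac{10100}{9}$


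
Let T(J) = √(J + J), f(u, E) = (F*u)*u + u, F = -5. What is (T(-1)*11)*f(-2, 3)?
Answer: -242*I*√2 ≈ -342.24*I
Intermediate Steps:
f(u, E) = u - 5*u² (f(u, E) = (-5*u)*u + u = -5*u² + u = u - 5*u²)
T(J) = √2*√J (T(J) = √(2*J) = √2*√J)
(T(-1)*11)*f(-2, 3) = ((√2*√(-1))*11)*(-2*(1 - 5*(-2))) = ((√2*I)*11)*(-2*(1 + 10)) = ((I*√2)*11)*(-2*11) = (11*I*√2)*(-22) = -242*I*√2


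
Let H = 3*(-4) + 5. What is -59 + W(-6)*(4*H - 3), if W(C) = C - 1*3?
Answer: 220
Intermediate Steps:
W(C) = -3 + C (W(C) = C - 3 = -3 + C)
H = -7 (H = -12 + 5 = -7)
-59 + W(-6)*(4*H - 3) = -59 + (-3 - 6)*(4*(-7) - 3) = -59 - 9*(-28 - 3) = -59 - 9*(-31) = -59 + 279 = 220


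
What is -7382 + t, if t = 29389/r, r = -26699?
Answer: -197121407/26699 ≈ -7383.1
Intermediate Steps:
t = -29389/26699 (t = 29389/(-26699) = 29389*(-1/26699) = -29389/26699 ≈ -1.1008)
-7382 + t = -7382 - 29389/26699 = -197121407/26699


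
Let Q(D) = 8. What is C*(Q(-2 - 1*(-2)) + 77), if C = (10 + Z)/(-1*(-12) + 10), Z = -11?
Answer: -85/22 ≈ -3.8636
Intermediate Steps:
C = -1/22 (C = (10 - 11)/(-1*(-12) + 10) = -1/(12 + 10) = -1/22 ≈ -0.045455)
C*(Q(-2 - 1*(-2)) + 77) = -(8 + 77)/22 = -1/22*85 = -85/22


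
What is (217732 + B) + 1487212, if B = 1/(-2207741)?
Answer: 3764074771503/2207741 ≈ 1.7049e+6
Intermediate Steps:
B = -1/2207741 ≈ -4.5295e-7
(217732 + B) + 1487212 = (217732 - 1/2207741) + 1487212 = 480695863411/2207741 + 1487212 = 3764074771503/2207741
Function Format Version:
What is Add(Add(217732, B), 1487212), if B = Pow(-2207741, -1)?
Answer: Rational(3764074771503, 2207741) ≈ 1.7049e+6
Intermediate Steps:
B = Rational(-1, 2207741) ≈ -4.5295e-7
Add(Add(217732, B), 1487212) = Add(Add(217732, Rational(-1, 2207741)), 1487212) = Add(Rational(480695863411, 2207741), 1487212) = Rational(3764074771503, 2207741)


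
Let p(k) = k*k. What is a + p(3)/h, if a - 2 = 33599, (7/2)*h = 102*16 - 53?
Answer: 106112021/3158 ≈ 33601.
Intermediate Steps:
p(k) = k**2
h = 3158/7 (h = 2*(102*16 - 53)/7 = 2*(1632 - 53)/7 = (2/7)*1579 = 3158/7 ≈ 451.14)
a = 33601 (a = 2 + 33599 = 33601)
a + p(3)/h = 33601 + 3**2/(3158/7) = 33601 + 9*(7/3158) = 33601 + 63/3158 = 106112021/3158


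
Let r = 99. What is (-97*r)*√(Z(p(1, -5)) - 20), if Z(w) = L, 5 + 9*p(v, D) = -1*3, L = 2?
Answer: -28809*I*√2 ≈ -40742.0*I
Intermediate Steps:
p(v, D) = -8/9 (p(v, D) = -5/9 + (-1*3)/9 = -5/9 + (⅑)*(-3) = -5/9 - ⅓ = -8/9)
Z(w) = 2
(-97*r)*√(Z(p(1, -5)) - 20) = (-97*99)*√(2 - 20) = -28809*I*√2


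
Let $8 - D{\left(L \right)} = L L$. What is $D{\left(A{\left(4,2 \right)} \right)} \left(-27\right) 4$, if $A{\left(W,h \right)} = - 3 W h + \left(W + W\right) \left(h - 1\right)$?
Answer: $26784$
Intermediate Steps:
$A{\left(W,h \right)} = - 3 W h + 2 W \left(-1 + h\right)$
$D{\left(L \right)} = 8 - L^{2}$ ($D{\left(L \right)} = 8 - L L = 8 - L^{2}$)
$D{\left(A{\left(4,2 \right)} \right)} \left(-27\right) 4 = \left(8 - \left(\left(-1\right) 4 \left(2 + 2\right)\right)^{2}\right) \left(-27\right) 4 = \left(8 - \left(\left(-1\right) 4 \cdot 4\right)^{2}\right) \left(-27\right) 4 = \left(8 - \left(-16\right)^{2}\right) \left(-27\right) 4 = \left(8 - 256\right) \left(-27\right) 4 = \left(-248\right) \left(-27\right) 4 = 6696 \cdot 4 = 26784$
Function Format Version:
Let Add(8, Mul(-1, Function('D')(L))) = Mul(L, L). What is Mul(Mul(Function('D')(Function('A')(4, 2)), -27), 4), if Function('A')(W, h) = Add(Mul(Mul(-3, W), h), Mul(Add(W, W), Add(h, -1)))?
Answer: 26784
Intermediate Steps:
Function('A')(W, h) = Add(Mul(-3, W, h), Mul(2, W, Add(-1, h))) (Function('A')(W, h) = Add(Mul(-3, W, h), Mul(Mul(2, W), Add(-1, h))) = Add(Mul(-3, W, h), Mul(2, W, Add(-1, h))))
Function('D')(L) = Add(8, Mul(-1, Pow(L, 2))) (Function('D')(L) = Add(8, Mul(-1, Mul(L, L))) = Add(8, Mul(-1, Pow(L, 2))))
Mul(Mul(Function('D')(Function('A')(4, 2)), -27), 4) = Mul(Mul(Add(8, Mul(-1, Pow(Mul(-1, 4, Add(2, 2)), 2))), -27), 4) = Mul(Mul(Add(8, Mul(-1, Pow(Mul(-1, 4, 4), 2))), -27), 4) = Mul(Mul(Add(8, Mul(-1, Pow(-16, 2))), -27), 4) = Mul(Mul(Add(8, Mul(-1, 256)), -27), 4) = Mul(Mul(Add(8, -256), -27), 4) = Mul(Mul(-248, -27), 4) = Mul(6696, 4) = 26784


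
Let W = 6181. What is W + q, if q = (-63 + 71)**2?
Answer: 6245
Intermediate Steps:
q = 64 (q = 8**2 = 64)
W + q = 6181 + 64 = 6245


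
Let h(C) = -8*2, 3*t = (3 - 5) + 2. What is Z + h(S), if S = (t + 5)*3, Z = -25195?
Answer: -25211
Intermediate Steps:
t = 0 (t = ((3 - 5) + 2)/3 = (-2 + 2)/3 = (⅓)*0 = 0)
S = 15 (S = (0 + 5)*3 = 5*3 = 15)
h(C) = -16
Z + h(S) = -25195 - 16 = -25211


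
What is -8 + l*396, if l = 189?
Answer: 74836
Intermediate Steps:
-8 + l*396 = -8 + 189*396 = -8 + 74844 = 74836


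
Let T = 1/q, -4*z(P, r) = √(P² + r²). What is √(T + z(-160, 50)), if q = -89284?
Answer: √(-22321 - 4982270410*√281)/44642 ≈ 6.4736*I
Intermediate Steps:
z(P, r) = -√(P² + r²)/4
T = -1/89284 (T = 1/(-89284) = -1/89284 ≈ -1.1200e-5)
√(T + z(-160, 50)) = √(-1/89284 - √((-160)² + 50²)/4) = √(-1/89284 - √(25600 + 2500)/4) = √(-1/89284 - 5*√281/2)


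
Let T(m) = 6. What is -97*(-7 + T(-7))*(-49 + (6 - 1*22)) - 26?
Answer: -6331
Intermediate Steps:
-97*(-7 + T(-7))*(-49 + (6 - 1*22)) - 26 = -97*(-7 + 6)*(-49 + (6 - 1*22)) - 26 = -(-97)*(-49 + (6 - 22)) - 26 = -(-97)*(-49 - 16) - 26 = -(-97)*(-65) - 26 = -97*65 - 26 = -6305 - 26 = -6331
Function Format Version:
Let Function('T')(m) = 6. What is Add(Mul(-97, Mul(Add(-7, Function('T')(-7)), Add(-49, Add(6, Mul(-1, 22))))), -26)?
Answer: -6331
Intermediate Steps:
Add(Mul(-97, Mul(Add(-7, Function('T')(-7)), Add(-49, Add(6, Mul(-1, 22))))), -26) = Add(Mul(-97, Mul(Add(-7, 6), Add(-49, Add(6, Mul(-1, 22))))), -26) = Add(Mul(-97, Mul(-1, Add(-49, Add(6, -22)))), -26) = Add(Mul(-97, Mul(-1, Add(-49, -16))), -26) = Add(Mul(-97, Mul(-1, -65)), -26) = Add(Mul(-97, 65), -26) = Add(-6305, -26) = -6331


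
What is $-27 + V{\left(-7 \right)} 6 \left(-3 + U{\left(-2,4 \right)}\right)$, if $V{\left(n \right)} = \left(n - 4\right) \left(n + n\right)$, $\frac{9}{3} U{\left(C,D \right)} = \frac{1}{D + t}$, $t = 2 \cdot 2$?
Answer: $- \frac{5521}{2} \approx -2760.5$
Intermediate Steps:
$t = 4$
$U{\left(C,D \right)} = \frac{1}{3 \left(4 + D\right)}$ ($U{\left(C,D \right)} = \frac{1}{3 \left(D + 4\right)} = \frac{1}{3 \left(4 + D\right)}$)
$V{\left(n \right)} = 2 n \left(-4 + n\right)$ ($V{\left(n \right)} = \left(-4 + n\right) 2 n = 2 n \left(-4 + n\right)$)
$-27 + V{\left(-7 \right)} 6 \left(-3 + U{\left(-2,4 \right)}\right) = -27 + 2 \left(-7\right) \left(-4 - 7\right) 6 \left(-3 + \frac{1}{3 \left(4 + 4\right)}\right) = -27 + 2 \left(-7\right) \left(-11\right) 6 \left(-3 + \frac{1}{3 \cdot 8}\right) = -27 + 154 \cdot 6 \left(-3 + \frac{1}{3} \cdot \frac{1}{8}\right) = -27 + 154 \cdot 6 \left(-3 + \frac{1}{24}\right) = -27 + 154 \cdot 6 \left(- \frac{71}{24}\right) = -27 + 154 \left(- \frac{71}{4}\right) = -27 - \frac{5467}{2} = - \frac{5521}{2}$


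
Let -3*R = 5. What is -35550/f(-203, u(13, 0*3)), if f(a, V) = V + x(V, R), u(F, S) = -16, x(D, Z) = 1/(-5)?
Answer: 19750/9 ≈ 2194.4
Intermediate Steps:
R = -5/3 (R = -1/3*5 = -5/3 ≈ -1.6667)
x(D, Z) = -1/5
f(a, V) = -1/5 + V (f(a, V) = V - 1/5 = -1/5 + V)
-35550/f(-203, u(13, 0*3)) = -35550/(-1/5 - 16) = -35550/(-81/5) = -35550*(-5/81) = 19750/9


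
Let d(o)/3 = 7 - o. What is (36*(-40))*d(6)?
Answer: -4320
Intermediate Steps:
d(o) = 21 - 3*o (d(o) = 3*(7 - o) = 21 - 3*o)
(36*(-40))*d(6) = (36*(-40))*(21 - 3*6) = -1440*(21 - 18) = -1440*3 = -4320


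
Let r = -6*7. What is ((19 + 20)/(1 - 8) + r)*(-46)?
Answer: 15318/7 ≈ 2188.3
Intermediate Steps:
r = -42
((19 + 20)/(1 - 8) + r)*(-46) = ((19 + 20)/(1 - 8) - 42)*(-46) = (39/(-7) - 42)*(-46) = (39*(-1/7) - 42)*(-46) = (-39/7 - 42)*(-46) = -333/7*(-46) = 15318/7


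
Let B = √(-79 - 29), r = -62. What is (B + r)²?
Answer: 3736 - 744*I*√3 ≈ 3736.0 - 1288.6*I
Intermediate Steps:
B = 6*I*√3 (B = √(-108) = 6*I*√3 ≈ 10.392*I)
(B + r)² = (6*I*√3 - 62)² = (-62 + 6*I*√3)²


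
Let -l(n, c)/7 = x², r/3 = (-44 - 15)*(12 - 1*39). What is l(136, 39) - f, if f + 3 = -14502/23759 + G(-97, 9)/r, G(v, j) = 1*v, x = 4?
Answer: -12304714768/113544261 ≈ -108.37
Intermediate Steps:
r = 4779 (r = 3*((-44 - 15)*(12 - 1*39)) = 3*(-59*(12 - 39)) = 3*(-59*(-27)) = 3*1593 = 4779)
G(v, j) = v
l(n, c) = -112 (l(n, c) = -7*4² = -7*16 = -112)
f = -412242464/113544261 (f = -3 + (-14502/23759 - 97/4779) = -3 - 71609681/113544261 = -412242464/113544261 ≈ -3.6307)
l(136, 39) - f = -112 - 1*(-412242464/113544261) = -112 + 412242464/113544261 = -12304714768/113544261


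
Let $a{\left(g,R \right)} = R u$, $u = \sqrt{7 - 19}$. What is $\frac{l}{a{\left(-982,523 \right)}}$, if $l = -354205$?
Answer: $\frac{354205 i \sqrt{3}}{3138} \approx 195.51 i$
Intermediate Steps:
$u = 2 i \sqrt{3}$ ($u = \sqrt{-12} = 2 i \sqrt{3} \approx 3.4641 i$)
$a{\left(g,R \right)} = 2 i R \sqrt{3}$ ($a{\left(g,R \right)} = R 2 i \sqrt{3} = 2 i R \sqrt{3}$)
$\frac{l}{a{\left(-982,523 \right)}} = - \frac{354205}{2 i 523 \sqrt{3}} = - \frac{354205}{1046 i \sqrt{3}} = - 354205 \left(- \frac{i \sqrt{3}}{3138}\right) = \frac{354205 i \sqrt{3}}{3138}$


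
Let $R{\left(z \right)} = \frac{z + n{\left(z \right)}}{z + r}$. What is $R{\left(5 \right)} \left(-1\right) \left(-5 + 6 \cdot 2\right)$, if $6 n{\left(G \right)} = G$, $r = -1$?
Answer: $- \frac{245}{24} \approx -10.208$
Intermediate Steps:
$n{\left(G \right)} = \frac{G}{6}$
$R{\left(z \right)} = \frac{7 z}{6 \left(-1 + z\right)}$ ($R{\left(z \right)} = \frac{z + \frac{z}{6}}{z - 1} = \frac{\frac{7}{6} z}{-1 + z} = \frac{7 z}{6 \left(-1 + z\right)}$)
$R{\left(5 \right)} \left(-1\right) \left(-5 + 6 \cdot 2\right) = \frac{7}{6} \cdot 5 \frac{1}{-1 + 5} \left(-1\right) \left(-5 + 6 \cdot 2\right) = \frac{7}{6} \cdot 5 \cdot \frac{1}{4} \left(-1\right) \left(-5 + 12\right) = \frac{7}{6} \cdot 5 \cdot \frac{1}{4} \left(-1\right) 7 = \frac{35}{24} \left(-1\right) 7 = \left(- \frac{35}{24}\right) 7 = - \frac{245}{24}$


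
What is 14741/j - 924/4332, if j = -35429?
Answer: -8049534/12789869 ≈ -0.62937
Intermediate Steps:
14741/j - 924/4332 = 14741/(-35429) - 924/4332 = 14741*(-1/35429) - 924*1/4332 = -14741/35429 - 77/361 = -8049534/12789869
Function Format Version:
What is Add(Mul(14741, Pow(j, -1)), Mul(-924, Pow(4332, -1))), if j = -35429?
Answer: Rational(-8049534, 12789869) ≈ -0.62937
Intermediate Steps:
Add(Mul(14741, Pow(j, -1)), Mul(-924, Pow(4332, -1))) = Add(Mul(14741, Pow(-35429, -1)), Mul(-924, Pow(4332, -1))) = Add(Mul(14741, Rational(-1, 35429)), Mul(-924, Rational(1, 4332))) = Add(Rational(-14741, 35429), Rational(-77, 361)) = Rational(-8049534, 12789869)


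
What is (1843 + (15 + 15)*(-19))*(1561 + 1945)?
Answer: 4463138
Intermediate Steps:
(1843 + (15 + 15)*(-19))*(1561 + 1945) = (1843 + 30*(-19))*3506 = (1843 - 570)*3506 = 1273*3506 = 4463138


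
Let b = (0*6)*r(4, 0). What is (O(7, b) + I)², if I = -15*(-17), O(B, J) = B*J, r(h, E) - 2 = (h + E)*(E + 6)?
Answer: 65025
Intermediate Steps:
r(h, E) = 2 + (6 + E)*(E + h) (r(h, E) = 2 + (h + E)*(E + 6) = 2 + (E + h)*(6 + E) = 2 + (6 + E)*(E + h))
b = 0 (b = (0*6)*(2 + 0² + 6*0 + 6*4 + 0*4) = 0*(2 + 0 + 0 + 24 + 0) = 0*26 = 0)
I = 255
(O(7, b) + I)² = (7*0 + 255)² = (0 + 255)² = 255² = 65025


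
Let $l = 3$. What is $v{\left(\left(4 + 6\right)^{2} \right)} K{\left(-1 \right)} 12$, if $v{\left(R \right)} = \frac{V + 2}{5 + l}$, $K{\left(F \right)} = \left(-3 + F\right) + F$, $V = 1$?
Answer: $- \frac{45}{2} \approx -22.5$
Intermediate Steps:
$K{\left(F \right)} = -3 + 2 F$
$v{\left(R \right)} = \frac{3}{8}$ ($v{\left(R \right)} = \frac{1 + 2}{5 + 3} = \frac{3}{8}$)
$v{\left(\left(4 + 6\right)^{2} \right)} K{\left(-1 \right)} 12 = \frac{3 \left(-3 + 2 \left(-1\right)\right)}{8} \cdot 12 = \frac{3 \left(-3 - 2\right)}{8} \cdot 12 = \frac{3}{8} \left(-5\right) 12 = \left(- \frac{15}{8}\right) 12 = - \frac{45}{2}$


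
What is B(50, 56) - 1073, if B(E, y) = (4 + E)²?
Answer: 1843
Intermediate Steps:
B(50, 56) - 1073 = (4 + 50)² - 1073 = 54² - 1073 = 2916 - 1073 = 1843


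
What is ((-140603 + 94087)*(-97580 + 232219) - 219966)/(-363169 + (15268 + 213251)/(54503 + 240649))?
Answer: 616187619292960/35729942723 ≈ 17246.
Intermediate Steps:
((-140603 + 94087)*(-97580 + 232219) - 219966)/(-363169 + (15268 + 213251)/(54503 + 240649)) = (-46516*134639 - 219966)/(-363169 + 228519/295152) = (-6262867724 - 219966)/(-363169 + 228519*(1/295152)) = -6263087690/(-363169 + 76173/98384) = -6263087690/(-35729942723/98384) = -6263087690*(-98384/35729942723) = 616187619292960/35729942723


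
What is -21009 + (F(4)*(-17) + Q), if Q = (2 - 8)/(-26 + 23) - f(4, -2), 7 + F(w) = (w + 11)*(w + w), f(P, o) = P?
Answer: -22932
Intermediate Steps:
F(w) = -7 + 2*w*(11 + w) (F(w) = -7 + (w + 11)*(w + w) = -7 + (11 + w)*(2*w) = -7 + 2*w*(11 + w))
Q = -2 (Q = (2 - 8)/(-26 + 23) - 1*4 = -6/(-3) - 4 = -6*(-⅓) - 4 = 2 - 4 = -2)
-21009 + (F(4)*(-17) + Q) = -21009 + ((-7 + 2*4² + 22*4)*(-17) - 2) = -21009 + ((-7 + 2*16 + 88)*(-17) - 2) = -21009 + ((-7 + 32 + 88)*(-17) - 2) = -21009 + (113*(-17) - 2) = -21009 + (-1921 - 2) = -21009 - 1923 = -22932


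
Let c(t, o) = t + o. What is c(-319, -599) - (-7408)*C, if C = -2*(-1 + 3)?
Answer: -30550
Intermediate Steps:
C = -4 (C = -2*2 = -4)
c(t, o) = o + t
c(-319, -599) - (-7408)*C = (-599 - 319) - (-7408)*(-4) = -918 - 1*29632 = -918 - 29632 = -30550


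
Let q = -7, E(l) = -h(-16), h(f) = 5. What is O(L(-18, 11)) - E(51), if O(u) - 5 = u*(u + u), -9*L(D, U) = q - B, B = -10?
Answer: 92/9 ≈ 10.222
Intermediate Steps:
E(l) = -5 (E(l) = -1*5 = -5)
L(D, U) = -⅓ (L(D, U) = -(-7 - 1*(-10))/9 = -(-7 + 10)/9 = -⅑*3 = -⅓)
O(u) = 5 + 2*u² (O(u) = 5 + u*(u + u) = 5 + u*(2*u) = 5 + 2*u²)
O(L(-18, 11)) - E(51) = (5 + 2*(-⅓)²) - 1*(-5) = (5 + 2*(⅑)) + 5 = (5 + 2/9) + 5 = 47/9 + 5 = 92/9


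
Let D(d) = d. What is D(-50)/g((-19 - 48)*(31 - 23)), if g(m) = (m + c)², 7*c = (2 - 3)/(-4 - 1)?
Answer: -61250/351900081 ≈ -0.00017406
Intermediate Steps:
c = 1/35 (c = ((2 - 3)/(-4 - 1))/7 = (-1/(-5))/7 = (-1*(-⅕))/7 = (⅐)*(⅕) = 1/35 ≈ 0.028571)
g(m) = (1/35 + m)² (g(m) = (m + 1/35)² = (1/35 + m)²)
D(-50)/g((-19 - 48)*(31 - 23)) = -50*1225/(1 + 35*((-19 - 48)*(31 - 23)))² = -50*1225/(1 + 35*(-67*8))² = -50*1225/(1 + 35*(-536))² = -50*1225/(1 - 18760)² = -50/((1/1225)*(-18759)²) = -50/((1/1225)*351900081) = -50/351900081/1225 = -50*1225/351900081 = -61250/351900081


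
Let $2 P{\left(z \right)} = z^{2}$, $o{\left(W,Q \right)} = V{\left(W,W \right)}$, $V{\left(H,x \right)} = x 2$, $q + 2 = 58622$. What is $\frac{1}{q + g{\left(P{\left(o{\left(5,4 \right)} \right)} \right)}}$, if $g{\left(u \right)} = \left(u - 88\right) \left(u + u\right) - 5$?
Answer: $\frac{1}{54815} \approx 1.8243 \cdot 10^{-5}$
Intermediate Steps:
$q = 58620$ ($q = -2 + 58622 = 58620$)
$V{\left(H,x \right)} = 2 x$
$o{\left(W,Q \right)} = 2 W$
$P{\left(z \right)} = \frac{z^{2}}{2}$
$g{\left(u \right)} = -5 + 2 u \left(-88 + u\right)$ ($g{\left(u \right)} = \left(-88 + u\right) 2 u - 5 = 2 u \left(-88 + u\right) - 5 = -5 + 2 u \left(-88 + u\right)$)
$\frac{1}{q + g{\left(P{\left(o{\left(5,4 \right)} \right)} \right)}} = \frac{1}{58620 - \left(5 - 5000 + 176 \cdot \frac{1}{2} \left(2 \cdot 5\right)^{2}\right)} = \frac{1}{58620 - \left(5 - 5000 + 176 \cdot \frac{1}{2} \cdot 10^{2}\right)} = \frac{1}{58620 - \left(5 - 5000 + 176 \cdot \frac{1}{2} \cdot 100\right)} = \frac{1}{58620 - \left(8805 - 5000\right)} = \frac{1}{58620 - 3805} = \frac{1}{54815}$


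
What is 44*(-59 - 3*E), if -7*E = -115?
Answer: -33352/7 ≈ -4764.6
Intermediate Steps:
E = 115/7 (E = -⅐*(-115) = 115/7 ≈ 16.429)
44*(-59 - 3*E) = 44*(-59 - 3*115/7) = 44*(-59 - 345/7) = 44*(-758/7) = -33352/7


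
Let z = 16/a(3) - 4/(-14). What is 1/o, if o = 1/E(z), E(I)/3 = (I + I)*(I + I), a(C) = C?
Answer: 55696/147 ≈ 378.88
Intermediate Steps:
z = 118/21 (z = 16/3 - 4/(-14) = 16*(⅓) - 4*(-1/14) = 16/3 + 2/7 = 118/21 ≈ 5.6190)
E(I) = 12*I² (E(I) = 3*((I + I)*(I + I)) = 3*((2*I)*(2*I)) = 3*(4*I²) = 12*I²)
o = 147/55696 (o = 1/(12*(118/21)²) = 1/(12*(13924/441)) = 1/(55696/147) = 147/55696 ≈ 0.0026393)
1/o = 1/(147/55696) = 55696/147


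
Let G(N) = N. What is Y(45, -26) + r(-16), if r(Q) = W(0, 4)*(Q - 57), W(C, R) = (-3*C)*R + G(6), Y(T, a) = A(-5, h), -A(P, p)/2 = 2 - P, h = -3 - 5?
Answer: -452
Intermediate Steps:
h = -8
A(P, p) = -4 + 2*P (A(P, p) = -2*(2 - P) = -4 + 2*P)
Y(T, a) = -14 (Y(T, a) = -4 + 2*(-5) = -4 - 10 = -14)
W(C, R) = 6 - 3*C*R (W(C, R) = (-3*C)*R + 6 = -3*C*R + 6 = 6 - 3*C*R)
r(Q) = -342 + 6*Q (r(Q) = (6 - 3*0*4)*(Q - 57) = (6 + 0)*(-57 + Q) = 6*(-57 + Q) = -342 + 6*Q)
Y(45, -26) + r(-16) = -14 + (-342 + 6*(-16)) = -14 + (-342 - 96) = -14 - 438 = -452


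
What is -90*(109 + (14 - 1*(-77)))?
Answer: -18000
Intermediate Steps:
-90*(109 + (14 - 1*(-77))) = -90*(109 + (14 + 77)) = -90*(109 + 91) = -90*200 = -18000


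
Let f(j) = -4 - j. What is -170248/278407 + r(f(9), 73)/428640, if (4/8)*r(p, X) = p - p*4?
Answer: -639941991/1046810320 ≈ -0.61133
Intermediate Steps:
r(p, X) = -6*p (r(p, X) = 2*(p - p*4) = 2*(p - 4*p) = 2*(-3*p) = -6*p)
-170248/278407 + r(f(9), 73)/428640 = -170248/278407 - 6*(-4 - 1*9)/428640 = -170248*1/278407 - 6*(-4 - 9)*(1/428640) = -170248/278407 - 6*(-13)*(1/428640) = -170248/278407 + 78*(1/428640) = -170248/278407 + 13/71440 = -639941991/1046810320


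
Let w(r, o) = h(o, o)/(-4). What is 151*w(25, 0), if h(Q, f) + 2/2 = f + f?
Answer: 151/4 ≈ 37.750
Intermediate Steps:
h(Q, f) = -1 + 2*f (h(Q, f) = -1 + (f + f) = -1 + 2*f)
w(r, o) = ¼ - o/2 (w(r, o) = (-1 + 2*o)/(-4) = (-1 + 2*o)*(-¼) = ¼ - o/2)
151*w(25, 0) = 151*(¼ - ½*0) = 151*(¼ + 0) = 151*(¼) = 151/4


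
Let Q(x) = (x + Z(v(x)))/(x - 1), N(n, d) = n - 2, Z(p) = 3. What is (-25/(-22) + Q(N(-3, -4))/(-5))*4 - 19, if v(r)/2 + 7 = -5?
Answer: -2429/165 ≈ -14.721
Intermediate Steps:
v(r) = -24 (v(r) = -14 + 2*(-5) = -14 - 10 = -24)
N(n, d) = -2 + n
Q(x) = (3 + x)/(-1 + x) (Q(x) = (x + 3)/(x - 1) = (3 + x)/(-1 + x))
(-25/(-22) + Q(N(-3, -4))/(-5))*4 - 19 = (-25/(-22) + ((3 + (-2 - 3))/(-1 + (-2 - 3)))/(-5))*4 - 19 = (-25*(-1/22) + ((3 - 5)/(-1 - 5))*(-⅕))*4 - 19 = (25/22 + (-2/(-6))*(-⅕))*4 - 19 = (25/22 - ⅙*(-2)*(-⅕))*4 - 19 = (25/22 + (⅓)*(-⅕))*4 - 19 = (25/22 - 1/15)*4 - 19 = (353/330)*4 - 19 = 706/165 - 19 = -2429/165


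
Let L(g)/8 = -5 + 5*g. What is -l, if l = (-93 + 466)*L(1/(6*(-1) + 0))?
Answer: 52220/3 ≈ 17407.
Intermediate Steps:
L(g) = -40 + 40*g (L(g) = 8*(-5 + 5*g) = -40 + 40*g)
l = -52220/3 (l = (-93 + 466)*(-40 + 40/(6*(-1) + 0)) = 373*(-40 + 40/(-6 + 0)) = 373*(-40 + 40/(-6)) = 373*(-40 + 40*(-⅙)) = 373*(-40 - 20/3) = 373*(-140/3) = -52220/3 ≈ -17407.)
-l = -1*(-52220/3) = 52220/3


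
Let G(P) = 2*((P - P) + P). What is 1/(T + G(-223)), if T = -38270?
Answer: -1/38716 ≈ -2.5829e-5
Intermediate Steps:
G(P) = 2*P (G(P) = 2*(0 + P) = 2*P)
1/(T + G(-223)) = 1/(-38270 + 2*(-223)) = 1/(-38270 - 446) = 1/(-38716) = -1/38716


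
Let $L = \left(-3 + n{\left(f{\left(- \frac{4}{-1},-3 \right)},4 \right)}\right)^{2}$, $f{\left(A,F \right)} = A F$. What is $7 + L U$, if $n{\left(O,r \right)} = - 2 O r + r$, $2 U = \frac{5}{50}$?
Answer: $\frac{9549}{20} \approx 477.45$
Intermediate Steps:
$U = \frac{1}{20}$ ($U = \frac{5 \cdot \frac{1}{50}}{2} = \frac{1}{2} \cdot \frac{1}{10} = \frac{1}{20} \approx 0.05$)
$n{\left(O,r \right)} = r - 2 O r$ ($n{\left(O,r \right)} = - 2 O r + r = r - 2 O r$)
$L = 9409$ ($L = \left(-3 + 4 \left(1 - 2 - \frac{4}{-1} \left(-3\right)\right)\right)^{2} = \left(-3 + 4 \left(1 - 2 \left(-4\right) \left(-1\right) \left(-3\right)\right)\right)^{2} = \left(-3 + 4 \left(1 - 2 \cdot 4 \left(-3\right)\right)\right)^{2} = \left(-3 + 4 \left(1 - -24\right)\right)^{2} = \left(-3 + 4 \left(1 + 24\right)\right)^{2} = \left(-3 + 4 \cdot 25\right)^{2} = \left(-3 + 100\right)^{2} = 97^{2} = 9409$)
$7 + L U = 7 + 9409 \cdot \frac{1}{20} = 7 + \frac{9409}{20} = \frac{9549}{20}$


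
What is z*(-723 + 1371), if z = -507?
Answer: -328536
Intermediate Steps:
z*(-723 + 1371) = -507*(-723 + 1371) = -507*648 = -328536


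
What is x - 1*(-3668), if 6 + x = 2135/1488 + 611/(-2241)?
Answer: 4071736621/1111536 ≈ 3663.2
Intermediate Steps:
x = -5377427/1111536 (x = -6 + (2135/1488 + 611/(-2241)) = -6 + (2135*(1/1488) + 611*(-1/2241)) = -6 + (2135/1488 - 611/2241) = -6 + 1291789/1111536 = -5377427/1111536 ≈ -4.8378)
x - 1*(-3668) = -5377427/1111536 - 1*(-3668) = -5377427/1111536 + 3668 = 4071736621/1111536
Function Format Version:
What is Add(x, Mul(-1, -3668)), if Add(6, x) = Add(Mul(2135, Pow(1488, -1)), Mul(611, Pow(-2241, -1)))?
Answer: Rational(4071736621, 1111536) ≈ 3663.2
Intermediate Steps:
x = Rational(-5377427, 1111536) (x = Add(-6, Add(Mul(2135, Pow(1488, -1)), Mul(611, Pow(-2241, -1)))) = Add(-6, Add(Mul(2135, Rational(1, 1488)), Mul(611, Rational(-1, 2241)))) = Add(-6, Add(Rational(2135, 1488), Rational(-611, 2241))) = Add(-6, Rational(1291789, 1111536)) = Rational(-5377427, 1111536) ≈ -4.8378)
Add(x, Mul(-1, -3668)) = Add(Rational(-5377427, 1111536), Mul(-1, -3668)) = Add(Rational(-5377427, 1111536), 3668) = Rational(4071736621, 1111536)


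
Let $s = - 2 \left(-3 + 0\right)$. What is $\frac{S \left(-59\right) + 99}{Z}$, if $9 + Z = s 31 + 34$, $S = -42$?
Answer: $\frac{2577}{211} \approx 12.213$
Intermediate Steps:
$s = 6$ ($s = \left(-2\right) \left(-3\right) = 6$)
$Z = 211$ ($Z = -9 + \left(6 \cdot 31 + 34\right) = -9 + \left(186 + 34\right) = -9 + 220 = 211$)
$\frac{S \left(-59\right) + 99}{Z} = \frac{\left(-42\right) \left(-59\right) + 99}{211} = \left(2478 + 99\right) \frac{1}{211} = 2577 \cdot \frac{1}{211} = \frac{2577}{211}$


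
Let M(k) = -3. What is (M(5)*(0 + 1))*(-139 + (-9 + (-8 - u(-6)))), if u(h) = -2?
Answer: 462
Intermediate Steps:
(M(5)*(0 + 1))*(-139 + (-9 + (-8 - u(-6)))) = (-3*(0 + 1))*(-139 + (-9 + (-8 - 1*(-2)))) = (-3*1)*(-139 + (-9 + (-8 + 2))) = -3*(-139 + (-9 - 6)) = -3*(-139 - 15) = -3*(-154) = 462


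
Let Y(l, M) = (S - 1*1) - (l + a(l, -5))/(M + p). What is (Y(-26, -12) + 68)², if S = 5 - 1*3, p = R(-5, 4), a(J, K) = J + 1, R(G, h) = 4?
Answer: 251001/64 ≈ 3921.9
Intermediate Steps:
a(J, K) = 1 + J
p = 4
S = 2 (S = 5 - 3 = 2)
Y(l, M) = 1 - (1 + 2*l)/(4 + M) (Y(l, M) = (2 - 1*1) - (l + (1 + l))/(M + 4) = (2 - 1) - (1 + 2*l)/(4 + M) = 1 - (1 + 2*l)/(4 + M))
(Y(-26, -12) + 68)² = ((3 - 12 - 2*(-26))/(4 - 12) + 68)² = ((3 - 12 + 52)/(-8) + 68)² = (-⅛*43 + 68)² = (-43/8 + 68)² = (501/8)² = 251001/64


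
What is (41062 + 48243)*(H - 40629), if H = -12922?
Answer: -4782372055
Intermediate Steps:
(41062 + 48243)*(H - 40629) = (41062 + 48243)*(-12922 - 40629) = 89305*(-53551) = -4782372055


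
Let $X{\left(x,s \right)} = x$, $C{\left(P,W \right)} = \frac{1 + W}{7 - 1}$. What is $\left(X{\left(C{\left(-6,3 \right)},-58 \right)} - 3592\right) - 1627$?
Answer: $- \frac{15655}{3} \approx -5218.3$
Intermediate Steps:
$C{\left(P,W \right)} = \frac{1}{6} + \frac{W}{6}$ ($C{\left(P,W \right)} = \frac{1 + W}{6} = \left(1 + W\right) \frac{1}{6} = \frac{1}{6} + \frac{W}{6}$)
$\left(X{\left(C{\left(-6,3 \right)},-58 \right)} - 3592\right) - 1627 = \left(\left(\frac{1}{6} + \frac{1}{6} \cdot 3\right) - 3592\right) - 1627 = \left(\left(\frac{1}{6} + \frac{1}{2}\right) - 3592\right) - 1627 = \left(\frac{2}{3} - 3592\right) - 1627 = - \frac{10774}{3} - 1627 = - \frac{15655}{3}$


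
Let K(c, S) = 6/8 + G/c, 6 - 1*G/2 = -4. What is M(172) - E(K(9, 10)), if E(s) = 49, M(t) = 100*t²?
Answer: 2958351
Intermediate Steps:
G = 20 (G = 12 - 2*(-4) = 12 + 8 = 20)
K(c, S) = ¾ + 20/c (K(c, S) = 6/8 + 20/c = 6*(⅛) + 20/c = ¾ + 20/c)
M(172) - E(K(9, 10)) = 100*172² - 1*49 = 100*29584 - 49 = 2958400 - 49 = 2958351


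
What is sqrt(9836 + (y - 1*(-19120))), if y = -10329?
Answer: sqrt(18627) ≈ 136.48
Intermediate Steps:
sqrt(9836 + (y - 1*(-19120))) = sqrt(9836 + (-10329 - 1*(-19120))) = sqrt(9836 + (-10329 + 19120)) = sqrt(9836 + 8791) = sqrt(18627)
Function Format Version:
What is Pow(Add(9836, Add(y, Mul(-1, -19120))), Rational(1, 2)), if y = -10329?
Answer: Pow(18627, Rational(1, 2)) ≈ 136.48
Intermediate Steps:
Pow(Add(9836, Add(y, Mul(-1, -19120))), Rational(1, 2)) = Pow(Add(9836, Add(-10329, Mul(-1, -19120))), Rational(1, 2)) = Pow(Add(9836, Add(-10329, 19120)), Rational(1, 2)) = Pow(Add(9836, 8791), Rational(1, 2)) = Pow(18627, Rational(1, 2))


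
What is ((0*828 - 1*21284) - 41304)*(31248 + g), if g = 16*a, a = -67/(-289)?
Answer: -565278793472/289 ≈ -1.9560e+9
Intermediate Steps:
a = 67/289 (a = -67*(-1/289) = 67/289 ≈ 0.23183)
g = 1072/289 (g = 16*(67/289) = 1072/289 ≈ 3.7093)
((0*828 - 1*21284) - 41304)*(31248 + g) = ((0*828 - 1*21284) - 41304)*(31248 + 1072/289) = ((0 - 21284) - 41304)*(9031744/289) = (-21284 - 41304)*(9031744/289) = -62588*9031744/289 = -565278793472/289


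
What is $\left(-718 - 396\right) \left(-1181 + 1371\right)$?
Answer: $-211660$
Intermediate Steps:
$\left(-718 - 396\right) \left(-1181 + 1371\right) = \left(-718 - 396\right) 190 = \left(-1114\right) 190 = -211660$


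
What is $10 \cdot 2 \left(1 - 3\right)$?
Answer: $-40$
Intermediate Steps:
$10 \cdot 2 \left(1 - 3\right) = 20 \left(-2\right) = -40$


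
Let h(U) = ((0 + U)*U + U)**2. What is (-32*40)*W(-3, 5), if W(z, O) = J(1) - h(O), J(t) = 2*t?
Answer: 1149440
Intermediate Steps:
h(U) = (U + U**2)**2 (h(U) = (U*U + U)**2 = (U**2 + U)**2 = (U + U**2)**2)
W(z, O) = 2 - O**2*(1 + O)**2 (W(z, O) = 2*1 - O**2*(1 + O)**2 = 2 - O**2*(1 + O)**2)
(-32*40)*W(-3, 5) = (-32*40)*(2 - 1*5**2*(1 + 5)**2) = -1280*(2 - 1*25*6**2) = -1280*(2 - 1*25*36) = -1280*(2 - 900) = -1280*(-898) = 1149440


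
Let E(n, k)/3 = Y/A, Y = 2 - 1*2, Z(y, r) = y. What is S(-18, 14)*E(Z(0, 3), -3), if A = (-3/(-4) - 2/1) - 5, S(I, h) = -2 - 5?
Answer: 0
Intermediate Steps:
S(I, h) = -7
A = -25/4 (A = (-3*(-¼) - 2*1) - 5 = (¾ - 2) - 5 = -5/4 - 5 = -25/4 ≈ -6.2500)
Y = 0 (Y = 2 - 2 = 0)
E(n, k) = 0 (E(n, k) = 3*(0/(-25/4)) = 3*(0*(-4/25)) = 3*0 = 0)
S(-18, 14)*E(Z(0, 3), -3) = -7*0 = 0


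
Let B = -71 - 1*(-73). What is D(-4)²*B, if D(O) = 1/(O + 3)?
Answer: 2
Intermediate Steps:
D(O) = 1/(3 + O)
B = 2 (B = -71 + 73 = 2)
D(-4)²*B = (1/(3 - 4))²*2 = (1/(-1))²*2 = (-1)²*2 = 1*2 = 2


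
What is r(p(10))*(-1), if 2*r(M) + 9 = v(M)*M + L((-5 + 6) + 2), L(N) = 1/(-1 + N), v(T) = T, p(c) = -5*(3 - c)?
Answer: -2433/4 ≈ -608.25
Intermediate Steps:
p(c) = -15 + 5*c
r(M) = -17/4 + M**2/2 (r(M) = -9/2 + (M*M + 1/(-1 + ((-5 + 6) + 2)))/2 = -9/2 + (M**2 + 1/(-1 + (1 + 2)))/2 = -9/2 + (M**2 + 1/(-1 + 3))/2 = -9/2 + (M**2 + 1/2)/2 = -9/2 + (1/2 + M**2)/2 = -9/2 + (1/4 + M**2/2) = -17/4 + M**2/2)
r(p(10))*(-1) = (-17/4 + (-15 + 5*10)**2/2)*(-1) = (-17/4 + (-15 + 50)**2/2)*(-1) = (-17/4 + (1/2)*35**2)*(-1) = (-17/4 + (1/2)*1225)*(-1) = (-17/4 + 1225/2)*(-1) = (2433/4)*(-1) = -2433/4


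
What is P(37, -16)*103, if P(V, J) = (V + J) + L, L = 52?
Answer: 7519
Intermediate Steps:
P(V, J) = 52 + J + V (P(V, J) = (V + J) + 52 = (J + V) + 52 = 52 + J + V)
P(37, -16)*103 = (52 - 16 + 37)*103 = 73*103 = 7519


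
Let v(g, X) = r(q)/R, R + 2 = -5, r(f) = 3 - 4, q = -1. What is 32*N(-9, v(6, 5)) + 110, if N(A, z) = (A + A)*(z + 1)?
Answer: -3838/7 ≈ -548.29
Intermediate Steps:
r(f) = -1
R = -7 (R = -2 - 5 = -7)
v(g, X) = 1/7 (v(g, X) = -1/(-7) = -1*(-1/7) = 1/7)
N(A, z) = 2*A*(1 + z) (N(A, z) = (2*A)*(1 + z) = 2*A*(1 + z))
32*N(-9, v(6, 5)) + 110 = 32*(2*(-9)*(1 + 1/7)) + 110 = 32*(2*(-9)*(8/7)) + 110 = 32*(-144/7) + 110 = -4608/7 + 110 = -3838/7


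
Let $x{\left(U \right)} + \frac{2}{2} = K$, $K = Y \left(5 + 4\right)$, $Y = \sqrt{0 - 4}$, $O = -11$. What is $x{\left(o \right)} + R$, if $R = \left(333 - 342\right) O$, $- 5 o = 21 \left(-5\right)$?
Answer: $98 + 18 i \approx 98.0 + 18.0 i$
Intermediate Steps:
$Y = 2 i$ ($Y = \sqrt{-4} = 2 i \approx 2.0 i$)
$o = 21$ ($o = - \frac{21 \left(-5\right)}{5} = \left(- \frac{1}{5}\right) \left(-105\right) = 21$)
$R = 99$ ($R = \left(333 - 342\right) \left(-11\right) = \left(-9\right) \left(-11\right) = 99$)
$K = 18 i$ ($K = 2 i \left(5 + 4\right) = 2 i 9 = 18 i \approx 18.0 i$)
$x{\left(U \right)} = -1 + 18 i$
$x{\left(o \right)} + R = \left(-1 + 18 i\right) + 99 = 98 + 18 i$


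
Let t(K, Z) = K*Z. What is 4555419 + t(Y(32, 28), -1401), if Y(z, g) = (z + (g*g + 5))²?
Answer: -939776022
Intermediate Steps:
Y(z, g) = (5 + z + g²)² (Y(z, g) = (z + (g² + 5))² = (z + (5 + g²))² = (5 + z + g²)²)
4555419 + t(Y(32, 28), -1401) = 4555419 + (5 + 32 + 28²)²*(-1401) = 4555419 + (5 + 32 + 784)²*(-1401) = 4555419 + 821²*(-1401) = 4555419 + 674041*(-1401) = 4555419 - 944331441 = -939776022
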